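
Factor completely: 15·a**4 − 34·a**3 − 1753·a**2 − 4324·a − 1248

(3·a + 1)·(5·a + 12)·(a + 8)·(a − 13)

By the rational root theorem, a = −12/5 is a root, so (5·a + 12) is a factor; dividing leaves 3·a**3 − 14·a**2 − 317·a − 104.
Then a = 13 is a root, so (a − 13) is a factor; dividing leaves 3·a**2 + 25·a + 8.
The remaining quadratic factors as (a + 8)(3·a + 1).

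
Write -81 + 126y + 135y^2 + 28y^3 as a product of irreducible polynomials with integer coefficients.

Testing divisors of the constant over divisors of the leading coefficient, y = -3 is a root, so (y + 3) is a factor; dividing leaves 28y^2 + 51y - 27.
The remaining quadratic factors as (4y + 9)(7y - 3).

(4y + 9)(7y - 3)(y + 3)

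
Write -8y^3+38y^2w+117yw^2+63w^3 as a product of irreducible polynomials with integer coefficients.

-(y-7w)(2y+3w)(4y+3w)

Group: y(-8y^2-18yw-9w^2) - 7w(-8y^2-18yw-9w^2); both groups contain (-8y^2-18yw-9w^2), so (y-7w) is a factor with cofactor -8y^2-18yw-9w^2.
The cofactor groups again: -8y^2-18yw-9w^2 = -2y(4y+3w) - 3w(4y+3w); both groups contain (4y+3w), giving -(2y+3w)(4y+3w).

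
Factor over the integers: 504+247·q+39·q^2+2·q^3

Trying the rational-root candidates, q = -9/2 is a root, so (2·q+9) divides it; the quotient is q^2+15·q+56.
The remaining quadratic factors as (q+7)(q+8).

(2·q+9)·(q+7)·(q+8)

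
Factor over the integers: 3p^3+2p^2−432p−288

Testing divisors of the constant over divisors of the leading coefficient, p = −2/3 is a root, so (3p+2) divides it; the quotient is p^2−144.
The remaining quadratic factors as (p+12)(p−12).

(3p+2)(p+12)(p−12)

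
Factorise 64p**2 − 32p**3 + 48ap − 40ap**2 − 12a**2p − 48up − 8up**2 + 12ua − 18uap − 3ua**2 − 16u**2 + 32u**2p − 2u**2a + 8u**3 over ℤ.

Group: u(8u**2 − 2ua − 16u − 3a**2 − 10ap + 12a − 8p**2 + 16p) + 4p(8u**2 − 2ua − 16u − 3a**2 − 10ap + 12a − 8p**2 + 16p); both groups contain (8u**2 − 2ua − 16u − 3a**2 − 10ap + 12a − 8p**2 + 16p), so (u + 4p) is a factor with cofactor 8u**2 − 2ua − 16u − 3a**2 − 10ap + 12a − 8p**2 + 16p.
The cofactor groups again: 8u**2 − 2ua − 16u − 3a**2 − 10ap + 12a − 8p**2 + 16p = 4u(2u + a + 2p − 4) + (−3a − 4p)(2u + a + 2p − 4); both groups contain (2u + a + 2p − 4), giving (4u − 3a − 4p)(2u + a + 2p − 4).

(4u − 3a − 4p)(u + 4p)(2u + a + 2p − 4)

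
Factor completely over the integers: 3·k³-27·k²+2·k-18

(k-9)·(3·k²+2)

Group as (3·k³+2·k) + (-27·k²-18) = k·(3·k²+2) - 9·(3·k²+2).
Both groups share the factor (3·k²+2).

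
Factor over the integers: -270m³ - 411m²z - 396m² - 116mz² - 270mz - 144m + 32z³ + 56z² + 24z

-(5m + 4z + 4)(6m - z)(9m + 8z + 6)

Group: 5m(-54m² - 39mz - 36m + 8z² + 6z) + (4z + 4)(-54m² - 39mz - 36m + 8z² + 6z); both groups contain (-54m² - 39mz - 36m + 8z² + 6z), so (5m + 4z + 4) is a factor with cofactor -54m² - 39mz - 36m + 8z² + 6z.
The cofactor groups again: -54m² - 39mz - 36m + 8z² + 6z = -9m(6m - z) + (-8z - 6)(6m - z); both groups contain (6m - z), giving -(9m + 8z + 6)(6m - z).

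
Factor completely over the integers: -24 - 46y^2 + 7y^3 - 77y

(7y + 3)(y + 1)(y - 8)

By the rational root theorem, y = -3/7 is a root, so (7y + 3) is a factor; dividing leaves y^2 - 7y - 8.
The remaining quadratic factors as (y - 8)(y + 1).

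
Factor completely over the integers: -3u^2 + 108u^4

Factor out 3u^2, leaving 36u^2 - 1, which is a difference of two squares.

3u^2(6u + 1)(6u - 1)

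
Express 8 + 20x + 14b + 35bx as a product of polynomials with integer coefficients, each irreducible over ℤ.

Group as (35bx + 14b) + (20x + 8) = 7b(5x + 2) + 4(5x + 2).
Both groups share the factor (5x + 2).

(5x + 2)(7b + 4)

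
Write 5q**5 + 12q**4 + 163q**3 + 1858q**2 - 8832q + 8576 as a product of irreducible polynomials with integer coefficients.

Testing divisors of the constant over divisors of the leading coefficient, q = 2 is a root, giving the factor (q - 2) and quotient 5q**4 + 22q**3 + 207q**2 + 2272q - 4288.
Next, q = 8/5 is a root, giving the factor (5q - 8) and quotient q**3 + 6q**2 + 51q + 536.
Continuing, q = -8 is a root, so (q + 8) is a factor; dividing leaves q**2 - 2q + 67.
The quadratic q**2 - 2q + 67 has discriminant -264 < 0 and is irreducible over ℤ.

(5q - 8)(q + 8)(q - 2)(q**2 - 2q + 67)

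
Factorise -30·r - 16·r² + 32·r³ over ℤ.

Pull out the common factor 2·r, then factor the remaining trinomial.

2·r·(4·r + 3)·(4·r - 5)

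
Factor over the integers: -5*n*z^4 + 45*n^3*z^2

Every term has a factor of 5*n*z^2. Then 9*n^2 - z^2 = (3*n)² − (z)².

5*n*z^2*(3*n + z)*(3*n - z)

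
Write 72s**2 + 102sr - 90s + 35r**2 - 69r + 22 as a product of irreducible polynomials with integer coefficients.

(6s + 5r - 2)(12s + 7r - 11)

Group: 12s(6s + 5r - 2) + (7r - 11)(6s + 5r - 2); both groups contain (6s + 5r - 2).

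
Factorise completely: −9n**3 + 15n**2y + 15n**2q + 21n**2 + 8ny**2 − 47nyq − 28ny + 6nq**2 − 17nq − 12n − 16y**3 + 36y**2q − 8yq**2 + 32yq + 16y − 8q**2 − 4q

−(3n − 4y + q)(3n − 4y − 4)(n + y − 2q − 1)

Group: 3n(−3n**2 + ny + 5nq + 3n + 4y**2 − 9yq − 4y + 2q**2 + q) + (−4y − 4)(−3n**2 + ny + 5nq + 3n + 4y**2 − 9yq − 4y + 2q**2 + q); both groups contain (−3n**2 + ny + 5nq + 3n + 4y**2 − 9yq − 4y + 2q**2 + q), so (3n − 4y − 4) is a factor with cofactor −3n**2 + ny + 5nq + 3n + 4y**2 − 9yq − 4y + 2q**2 + q.
The cofactor groups again: −3n**2 + ny + 5nq + 3n + 4y**2 − 9yq − 4y + 2q**2 + q = −3n(n + y − 2q − 1) + (4y − q)(n + y − 2q − 1); both groups contain (n + y − 2q − 1), giving −(3n − 4y + q)(n + y − 2q − 1).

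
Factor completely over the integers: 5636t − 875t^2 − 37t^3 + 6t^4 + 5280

(6t + 5)(t + 12)(t − 11)(t − 8)

By the rational root theorem, t = −5/6 is a root, giving the factor (6t + 5) and quotient t^3 − 7t^2 − 140t + 1056.
Continuing, t = −12 is a root, so (t + 12) divides it; the quotient is t^2 − 19t + 88.
The remaining quadratic factors as (t − 11)(t − 8).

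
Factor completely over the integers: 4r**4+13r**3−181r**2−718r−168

Among the possible rational roots, r = −1/4 is a root, giving the factor (4r+1) and quotient r**3+3r**2−46r−168.
Next, r = −6 is a root, giving the factor (r+6) and quotient r**2−3r−28.
The remaining quadratic factors as (r+4)(r−7).

(4r+1)(r+4)(r+6)(r−7)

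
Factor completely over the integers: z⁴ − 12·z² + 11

(z + 1)·(z − 1)·(z² − 11)

Substitute u = z² to get a quadratic in u, then factor.
z² − 1 is a difference of squares.
z² − 11 is irreducible over ℤ (11 is not a perfect square).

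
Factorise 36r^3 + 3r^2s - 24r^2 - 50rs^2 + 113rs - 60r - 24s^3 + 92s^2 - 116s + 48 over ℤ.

Group: 3r(12r^2 + 17rs - 24r + 6s^2 - 17s + 12) + (-4s + 4)(12r^2 + 17rs - 24r + 6s^2 - 17s + 12); both groups contain (12r^2 + 17rs - 24r + 6s^2 - 17s + 12), so (3r - 4s + 4) is a factor with cofactor 12r^2 + 17rs - 24r + 6s^2 - 17s + 12.
The cofactor groups again: 12r^2 + 17rs - 24r + 6s^2 - 17s + 12 = 4r(3r + 2s - 3) + (3s - 4)(3r + 2s - 3); both groups contain (3r + 2s - 3), giving (4r + 3s - 4)(3r + 2s - 3).

(3r + 2s - 3)(3r - 4s + 4)(4r + 3s - 4)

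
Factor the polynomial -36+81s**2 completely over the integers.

9(3s+2)(3s-2)

Factor out 9, leaving 9s**2-4, which is a difference of two squares.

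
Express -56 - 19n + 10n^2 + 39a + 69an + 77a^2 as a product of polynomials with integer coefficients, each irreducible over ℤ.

(11a + 2n - 7)(7a + 5n + 8)

Group: 11a(7a + 5n + 8) + (2n - 7)(7a + 5n + 8); both groups contain (7a + 5n + 8).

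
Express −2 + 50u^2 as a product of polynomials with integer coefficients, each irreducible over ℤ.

2(5u + 1)(5u − 1)

Factor out 2, leaving 25u^2 − 1, which is a difference of two squares.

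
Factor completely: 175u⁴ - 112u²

7u²(5u + 4)(5u - 4)

Factor out 7u², leaving 25u² - 16, which is a difference of two squares.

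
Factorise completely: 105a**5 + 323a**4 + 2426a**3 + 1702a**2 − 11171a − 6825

Testing divisors of the constant over divisors of the leading coefficient, a = −7/3 is a root, so (3a + 7) is a factor; dividing leaves 35a**4 + 26a**3 + 748a**2 − 1178a − 975.
Then a = 13/7 is a root, so (7a − 13) divides it; the quotient is 5a**3 + 13a**2 + 131a + 75.
Continuing, a = −3/5 is a root, so (5a + 3) is a factor; dividing leaves a**2 + 2a + 25.
The quadratic a**2 + 2a + 25 has discriminant −96 < 0 and is irreducible over ℤ.

(3a + 7)(5a + 3)(7a − 13)(a**2 + 2a + 25)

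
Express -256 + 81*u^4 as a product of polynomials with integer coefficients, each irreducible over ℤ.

(3*u + 4)*(3*u - 4)*(9*u^2 + 16)

Write as (9*u^2)² − (16)², then factor 9*u^2 - 16 once more.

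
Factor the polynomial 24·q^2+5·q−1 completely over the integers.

Need a pair with product 24·(−1) = −24 and sum 5: that's −3 and 8.
Split the middle term: 24·q^2−3·q + 8·q−1 = 3·q·(8·q−1) + (8·q−1).

(3·q+1)·(8·q−1)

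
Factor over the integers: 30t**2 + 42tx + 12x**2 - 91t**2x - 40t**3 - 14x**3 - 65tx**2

Group: t(-40t**2 - 51tx + 30t - 14x**2 + 12x) + x(-40t**2 - 51tx + 30t - 14x**2 + 12x); both groups contain (-40t**2 - 51tx + 30t - 14x**2 + 12x), so (t + x) is a factor with cofactor -40t**2 - 51tx + 30t - 14x**2 + 12x.
The cofactor groups again: -40t**2 - 51tx + 30t - 14x**2 + 12x = -5t(8t + 7x - 6) - 2x(8t + 7x - 6); both groups contain (8t + 7x - 6), giving -(5t + 2x)(8t + 7x - 6).

-(5t + 2x)(8t + 7x - 6)(t + x)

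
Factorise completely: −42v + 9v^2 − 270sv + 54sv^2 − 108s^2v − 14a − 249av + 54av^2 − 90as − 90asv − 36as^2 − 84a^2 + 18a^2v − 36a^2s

Group: 6a(−6as + 3av − 14a − 18sv + 9v^2 − 42v) + (6s + 1)(−6as + 3av − 14a − 18sv + 9v^2 − 42v); both groups contain (−6as + 3av − 14a − 18sv + 9v^2 − 42v), so (6a + 6s + 1) is a factor with cofactor −6as + 3av − 14a − 18sv + 9v^2 − 42v.
The cofactor groups again: −6as + 3av − 14a − 18sv + 9v^2 − 42v = −a(6s − 3v + 14) − 3v(6s − 3v + 14); both groups contain (6s − 3v + 14), giving −(a + 3v)(6s − 3v + 14).

−(6a + 6s + 1)(6s − 3v + 14)(a + 3v)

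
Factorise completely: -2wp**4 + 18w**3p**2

Factor out 2wp**2, leaving 9w**2 - p**2, which is a difference of two squares.

2p**2w(3w - p)(3w + p)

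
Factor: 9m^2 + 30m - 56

(3m + 14)(3m - 4)

Need a pair with product 9·(-56) = -504 and sum 30: that's 42 and -12.
Split the middle term: 9m^2 + 42m - 12m - 56 = 3m(3m + 14) - 4(3m + 14).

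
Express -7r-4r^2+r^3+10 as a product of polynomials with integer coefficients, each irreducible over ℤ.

(r+2)(r-1)(r-5)

Trying the rational-root candidates, r = -2 is a root, giving the factor (r+2) and quotient r^2-6r+5.
The remaining quadratic factors as (r-1)(r-5).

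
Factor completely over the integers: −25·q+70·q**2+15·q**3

Pull out the common factor 5·q, then factor the remaining trinomial.

5·q·(3·q−1)·(q+5)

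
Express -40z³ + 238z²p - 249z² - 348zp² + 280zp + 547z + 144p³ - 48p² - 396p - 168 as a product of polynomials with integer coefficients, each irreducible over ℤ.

Group: 8z(-5z² + 26zp - 33z - 24p² + 20p + 56) + (-6p - 3)(-5z² + 26zp - 33z - 24p² + 20p + 56); both groups contain (-5z² + 26zp - 33z - 24p² + 20p + 56), so (8z - 6p - 3) is a factor with cofactor -5z² + 26zp - 33z - 24p² + 20p + 56.
The cofactor groups again: -5z² + 26zp - 33z - 24p² + 20p + 56 = -5z(z - 4p + 8) + (6p + 7)(z - 4p + 8); both groups contain (z - 4p + 8), giving -(5z - 6p - 7)(z - 4p + 8).

-(z - 4p + 8)(5z - 6p - 7)(8z - 6p - 3)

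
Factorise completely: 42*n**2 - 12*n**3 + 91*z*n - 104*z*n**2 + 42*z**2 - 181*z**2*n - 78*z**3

-(13*z + 2*n - 7)*(3*z + 2*n)*(2*z + 3*n)

Group: 2*z*(-39*z**2 - 32*z*n + 21*z - 4*n**2 + 14*n) + 3*n*(-39*z**2 - 32*z*n + 21*z - 4*n**2 + 14*n); both groups contain (-39*z**2 - 32*z*n + 21*z - 4*n**2 + 14*n), so (2*z + 3*n) is a factor with cofactor -39*z**2 - 32*z*n + 21*z - 4*n**2 + 14*n.
The cofactor groups again: -39*z**2 - 32*z*n + 21*z - 4*n**2 + 14*n = -13*z*(3*z + 2*n) + (-2*n + 7)*(3*z + 2*n); both groups contain (3*z + 2*n), giving -(13*z + 2*n - 7)*(3*z + 2*n).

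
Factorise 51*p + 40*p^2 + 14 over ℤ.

(5*p + 2)*(8*p + 7)

Need a pair with product 40·14 = 560 and sum 51: that's 35 and 16.
Split the middle term: 40*p^2 + 35*p + 16*p + 14 = 5*p*(8*p + 7) + 2*(8*p + 7).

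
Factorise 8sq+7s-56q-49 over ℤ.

Group as (8sq+7s) + (-56q-49) = s(8q+7) - 7(8q+7).
Both groups share the factor (8q+7).

(8q+7)(s-7)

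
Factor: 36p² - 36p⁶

Pull out the common factor 36p², leaving -p⁴ + 1.
Recognize a difference of squares with the parts 1 and p².
-p² + 1 is again a difference of squares: (-p + 1)(p + 1).

-36p²(p + 1)(p - 1)(p² + 1)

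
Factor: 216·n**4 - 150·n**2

Factor out 6·n**2, leaving 36·n**2 - 25, which is a difference of two squares.

6·n**2·(6·n + 5)·(6·n - 5)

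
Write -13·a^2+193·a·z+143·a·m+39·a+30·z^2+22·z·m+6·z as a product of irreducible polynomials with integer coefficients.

Group: -13·a·(a-15·z-11·m-3) - 2·z·(a-15·z-11·m-3); both groups contain (a-15·z-11·m-3).

-(13·a+2·z)·(a-15·z-11·m-3)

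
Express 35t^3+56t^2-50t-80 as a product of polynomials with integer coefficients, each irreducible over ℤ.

(5t+8)(7t^2-10)

Group as (35t^3-50t) + (56t^2-80) = 5t(7t^2-10) + 8(7t^2-10).
Both groups share the factor (7t^2-10).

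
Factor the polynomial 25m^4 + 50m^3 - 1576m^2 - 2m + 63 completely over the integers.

(5m + 1)(5m - 1)(m + 9)(m - 7)

Trying the rational-root candidates, m = 7 is a root, giving the factor (m - 7) and quotient 25m^3 + 225m^2 - m - 9.
Next, m = -1/5 is a root, so (5m + 1) is a factor; dividing leaves 5m^2 + 44m - 9.
The remaining quadratic factors as (m + 9)(5m - 1).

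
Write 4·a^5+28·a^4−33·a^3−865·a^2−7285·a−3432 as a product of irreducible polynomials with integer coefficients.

(2·a+1)·(2·a−13)·(a+8)·(a^2+5·a+33)

By the rational root theorem, a = −8 is a root, giving the factor (a+8) and quotient 4·a^4−4·a^3−a^2−857·a−429.
Next, a = 13/2 is a root, giving the factor (2·a−13) and quotient 2·a^3+11·a^2+71·a+33.
Continuing, a = −1/2 is a root, giving the factor (2·a+1) and quotient a^2+5·a+33.
The quadratic a^2+5·a+33 has discriminant −107 < 0 and is irreducible over ℤ.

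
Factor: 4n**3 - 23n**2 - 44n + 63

By the rational root theorem, n = 1 is a root, so (n - 1) is a factor; dividing leaves 4n**2 - 19n - 63.
The remaining quadratic factors as (4n + 9)(n - 7).

(4n + 9)(n - 1)(n - 7)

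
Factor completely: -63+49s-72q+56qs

(7s-9)(8q+7)

Group as (56qs-72q) + (49s-63) = 8q(7s-9) + 7(7s-9).
Both groups share the factor (7s-9).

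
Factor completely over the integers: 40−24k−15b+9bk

(3b−8)(3k−5)

Group as (9bk−15b) + (−24k+40) = 3b(3k−5) − 8(3k−5).
Both groups share the factor (3k−5).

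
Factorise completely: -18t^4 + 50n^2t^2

2t^2(5n + 3t)(5n - 3t)

Every term has a factor of 2t^2. Then 25n^2 - 9t^2 = (5n)² − (3t)².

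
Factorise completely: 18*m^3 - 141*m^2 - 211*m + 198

Trying the rational-root candidates, m = -11/6 is a root, so (6*m + 11) divides it; the quotient is 3*m^2 - 29*m + 18.
The remaining quadratic factors as (m - 9)(3*m - 2).

(3*m - 2)*(6*m + 11)*(m - 9)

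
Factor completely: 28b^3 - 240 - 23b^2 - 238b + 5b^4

(5b + 8)(b + 2)(b + 5)(b - 3)

By the rational root theorem, b = 3 is a root, so (b - 3) is a factor; dividing leaves 5b^3 + 43b^2 + 106b + 80.
Next, b = -8/5 is a root, giving the factor (5b + 8) and quotient b^2 + 7b + 10.
The remaining quadratic factors as (b + 5)(b + 2).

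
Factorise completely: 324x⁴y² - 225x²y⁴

9x²y²(6x + 5y)(6x - 5y)

Pull out the common factor 9x²y²; 36x² - 25y² is a difference of squares.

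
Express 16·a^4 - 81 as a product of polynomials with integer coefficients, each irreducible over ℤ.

Difference of squares twice: with A = 2·a and B = 3, A⁴ − B⁴ = (A² − B²)(A² + B²), and A² − B² factors again.

(2·a + 3)·(2·a - 3)·(4·a^2 + 9)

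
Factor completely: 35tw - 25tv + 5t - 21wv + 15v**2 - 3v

Group: 7w(5t - 3v) + (-5v + 1)(5t - 3v); both groups contain (5t - 3v).

(7w - 5v + 1)(5t - 3v)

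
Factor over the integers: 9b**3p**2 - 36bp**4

Every term has a factor of 9bp**2. Then b**2 - 4p**2 = (b)² − (2p)².

9bp**2(b + 2p)(b - 2p)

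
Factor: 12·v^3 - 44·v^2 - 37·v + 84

(2·v + 3)·(6·v - 7)·(v - 4)

By the rational root theorem, v = -3/2 is a root, so (2·v + 3) divides it; the quotient is 6·v^2 - 31·v + 28.
The remaining quadratic factors as (6·v - 7)(v - 4).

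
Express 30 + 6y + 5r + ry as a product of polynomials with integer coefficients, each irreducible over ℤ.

(r + 6)(y + 5)

Group as (ry + 5r) + (6y + 30) = r(y + 5) + 6(y + 5).
Both groups share the factor (y + 5).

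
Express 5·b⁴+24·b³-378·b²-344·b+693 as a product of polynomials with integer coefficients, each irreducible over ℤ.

(5·b+9)·(b+11)·(b-1)·(b-7)

Among the possible rational roots, b = 1 is a root, so (b-1) divides it; the quotient is 5·b³+29·b²-349·b-693.
Then b = 7 is a root, so (b-7) is a factor; dividing leaves 5·b²+64·b+99.
The remaining quadratic factors as (5·b+9)(b+11).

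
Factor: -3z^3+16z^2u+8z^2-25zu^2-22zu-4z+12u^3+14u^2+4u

-(z-3u-2)(3z-4u-2)(z-u)

Group: z(-3z^2+7zu+2z-4u^2-2u) + (-3u-2)(-3z^2+7zu+2z-4u^2-2u); both groups contain (-3z^2+7zu+2z-4u^2-2u), so (z-3u-2) is a factor with cofactor -3z^2+7zu+2z-4u^2-2u.
The cofactor groups again: -3z^2+7zu+2z-4u^2-2u = -z(3z-4u-2) + u(3z-4u-2); both groups contain (3z-4u-2), giving -(z-u)(3z-4u-2).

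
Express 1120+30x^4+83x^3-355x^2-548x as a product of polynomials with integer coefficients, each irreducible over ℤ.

(2x-5)(3x+8)(5x-7)(x+4)

Testing divisors of the constant over divisors of the leading coefficient, x = -8/3 is a root, so (3x+8) is a factor; dividing leaves 10x^3+x^2-121x+140.
Then x = -4 is a root, so (x+4) divides it; the quotient is 10x^2-39x+35.
The remaining quadratic factors as (5x-7)(2x-5).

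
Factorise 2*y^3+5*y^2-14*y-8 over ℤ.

(2*y+1)*(y+4)*(y-2)

Trying the rational-root candidates, y = 2 is a root, so (y-2) is a factor; dividing leaves 2*y^2+9*y+4.
The remaining quadratic factors as (2*y+1)(y+4).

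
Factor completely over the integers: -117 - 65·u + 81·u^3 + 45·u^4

(5·u + 9)·(9·u^3 - 13)

Group as (45·u^4 - 65·u) + (81·u^3 - 117) = 5·u·(9·u^3 - 13) + 9·(9·u^3 - 13).
Both groups share the factor (9·u^3 - 13).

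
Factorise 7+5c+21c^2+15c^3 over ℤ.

(5c+7)(3c^2+1)

Group as (15c^3+5c) + (21c^2+7) = 5c(3c^2+1) + 7(3c^2+1).
Both groups share the factor (3c^2+1).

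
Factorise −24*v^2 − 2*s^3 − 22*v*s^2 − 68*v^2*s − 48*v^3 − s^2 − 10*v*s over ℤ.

Group: 2*v*(−24*v^2 − 10*v*s − s^2) + (2*s + 1)*(−24*v^2 − 10*v*s − s^2); both groups contain (−24*v^2 − 10*v*s − s^2), so (2*v + 2*s + 1) is a factor with cofactor −24*v^2 − 10*v*s − s^2.
The cofactor groups again: −24*v^2 − 10*v*s − s^2 = −4*v*(6*v + s) − s*(6*v + s); both groups contain (6*v + s), giving −(4*v + s)*(6*v + s).

−(2*v + 2*s + 1)*(4*v + s)*(6*v + s)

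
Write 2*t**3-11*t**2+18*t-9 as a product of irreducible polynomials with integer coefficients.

(2*t-3)*(t-1)*(t-3)

By the rational root theorem, t = 1 is a root, giving the factor (t-1) and quotient 2*t**2-9*t+9.
The remaining quadratic factors as (t-3)(2*t-3).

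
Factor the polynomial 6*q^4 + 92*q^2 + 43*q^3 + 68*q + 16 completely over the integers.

(2*q + 1)*(3*q + 2)*(q + 2)*(q + 4)

Testing divisors of the constant over divisors of the leading coefficient, q = -2 is a root, so (q + 2) divides it; the quotient is 6*q^3 + 31*q^2 + 30*q + 8.
Continuing, q = -4 is a root, giving the factor (q + 4) and quotient 6*q^2 + 7*q + 2.
The remaining quadratic factors as (3*q + 2)(2*q + 1).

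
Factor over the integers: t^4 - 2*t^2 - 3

Substitute u = t^2 to get a quadratic in u, then factor.
t^2 + 1 is irreducible over ℤ (sum of squares).
t^2 - 3 is irreducible over ℤ (3 is not a perfect square).

(t^2 + 1)*(t^2 - 3)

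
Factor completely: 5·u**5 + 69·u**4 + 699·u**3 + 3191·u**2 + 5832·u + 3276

(5·u + 14)·(u + 1)·(u + 3)·(u**2 + 7·u + 78)

Testing divisors of the constant over divisors of the leading coefficient, u = -3 is a root, so (u + 3) is a factor; dividing leaves 5·u**4 + 54·u**3 + 537·u**2 + 1580·u + 1092.
Next, u = -1 is a root, so (u + 1) divides it; the quotient is 5·u**3 + 49·u**2 + 488·u + 1092.
Next, u = -14/5 is a root, giving the factor (5·u + 14) and quotient u**2 + 7·u + 78.
The quadratic u**2 + 7·u + 78 has discriminant -263 < 0 and is irreducible over ℤ.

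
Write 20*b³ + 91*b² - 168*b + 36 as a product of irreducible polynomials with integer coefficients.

(4*b - 1)*(5*b - 6)*(b + 6)

Testing divisors of the constant over divisors of the leading coefficient, b = 1/4 is a root, so (4*b - 1) is a factor; dividing leaves 5*b² + 24*b - 36.
The remaining quadratic factors as (b + 6)(5*b - 6).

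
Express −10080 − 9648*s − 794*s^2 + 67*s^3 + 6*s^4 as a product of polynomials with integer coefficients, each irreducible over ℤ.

(6*s + 7)*(s + 10)*(s + 12)*(s − 12)

Among the possible rational roots, s = −7/6 is a root, so (6*s + 7) is a factor; dividing leaves s^3 + 10*s^2 − 144*s − 1440.
Then s = −12 is a root, so (s + 12) is a factor; dividing leaves s^2 − 2*s − 120.
The remaining quadratic factors as (s + 10)(s − 12).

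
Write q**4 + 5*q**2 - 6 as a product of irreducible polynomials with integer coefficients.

Substitute u = q**2 to get a quadratic in u, then factor.
q**2 + 6 is irreducible over ℤ (always positive, so no real roots).
q**2 - 1 is a difference of squares.

(q + 1)*(q - 1)*(q**2 + 6)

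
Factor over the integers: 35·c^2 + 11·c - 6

(5·c + 3)·(7·c - 2)

Need a pair with product 35·(-6) = -210 and sum 11: that's -10 and 21.
Split the middle term: 35·c^2 - 10·c + 21·c - 6 = 5·c·(7·c - 2) + 3·(7·c - 2).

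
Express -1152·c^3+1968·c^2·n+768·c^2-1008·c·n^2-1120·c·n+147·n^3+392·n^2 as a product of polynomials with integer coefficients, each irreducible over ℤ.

-(12·c-3·n-8)·(12·c-7·n)·(8·c-7·n)

Group: 8·c·(-144·c^2+120·c·n+96·c-21·n^2-56·n) - 7·n·(-144·c^2+120·c·n+96·c-21·n^2-56·n); both groups contain (-144·c^2+120·c·n+96·c-21·n^2-56·n), so (8·c-7·n) is a factor with cofactor -144·c^2+120·c·n+96·c-21·n^2-56·n.
The cofactor groups again: -144·c^2+120·c·n+96·c-21·n^2-56·n = -12·c·(12·c-7·n) + (3·n+8)·(12·c-7·n); both groups contain (12·c-7·n), giving -(12·c-3·n-8)·(12·c-7·n).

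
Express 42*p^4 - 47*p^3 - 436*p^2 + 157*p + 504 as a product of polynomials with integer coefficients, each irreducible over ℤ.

Among the possible rational roots, p = 9/7 is a root, so (7*p - 9) is a factor; dividing leaves 6*p^3 + p^2 - 61*p - 56.
Continuing, p = 7/2 is a root, so (2*p - 7) is a factor; dividing leaves 3*p^2 + 11*p + 8.
The remaining quadratic factors as (3*p + 8)(p + 1).

(2*p - 7)*(3*p + 8)*(7*p - 9)*(p + 1)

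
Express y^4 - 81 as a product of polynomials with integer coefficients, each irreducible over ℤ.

Write as (y^2)² − (9)², then factor y^2 - 9 once more.

(y + 3)(y - 3)(y^2 + 9)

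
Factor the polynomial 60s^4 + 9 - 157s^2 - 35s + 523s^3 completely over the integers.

Trying the rational-root candidates, s = -1/4 is a root, so (4s + 1) divides it; the quotient is 15s^3 + 127s^2 - 71s + 9.
Next, s = -9 is a root, so (s + 9) divides it; the quotient is 15s^2 - 8s + 1.
The remaining quadratic factors as (5s - 1)(3s - 1).

(3s - 1)(4s + 1)(5s - 1)(s + 9)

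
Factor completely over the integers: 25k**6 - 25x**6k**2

Pull out the common factor 25k**2, leaving -x**6 + k**4.
Recognize a difference of squares with the parts k**2 and x**3.

-25k**2(x**3 - k**2)(x**3 + k**2)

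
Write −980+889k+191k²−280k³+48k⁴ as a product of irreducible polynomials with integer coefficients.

Among the possible rational roots, k = −7/4 is a root, giving the factor (4k+7) and quotient 12k³−91k²+207k−140.
Then k = 4 is a root, giving the factor (k−4) and quotient 12k²−43k+35.
The remaining quadratic factors as (3k−7)(4k−5).

(3k−7)(4k+7)(4k−5)(k−4)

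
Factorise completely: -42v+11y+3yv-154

(3v+11)(y-14)

Group as (3yv+11y) + (-42v-154) = y(3v+11) - 14(3v+11).
Both groups share the factor (3v+11).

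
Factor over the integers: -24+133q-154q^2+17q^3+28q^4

By the rational root theorem, q = 1/4 is a root, so (4q-1) is a factor; dividing leaves 7q^3+6q^2-37q+24.
Next, q = 1 is a root, giving the factor (q-1) and quotient 7q^2+13q-24.
The remaining quadratic factors as (q+3)(7q-8).

(4q-1)(7q-8)(q+3)(q-1)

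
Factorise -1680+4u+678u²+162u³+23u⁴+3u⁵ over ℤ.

By the rational root theorem, u = 4/3 is a root, so (3u-4) divides it; the quotient is u⁴+9u³+66u²+314u+420.
Then u = -2 is a root, giving the factor (u+2) and quotient u³+7u²+52u+210.
Then u = -5 is a root, so (u+5) is a factor; dividing leaves u²+2u+42.
The quadratic u²+2u+42 has discriminant -164 < 0 and is irreducible over ℤ.

(3u-4)(u+2)(u+5)(u²+2u+42)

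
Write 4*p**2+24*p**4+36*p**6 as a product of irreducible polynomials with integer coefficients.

Factor out 4*p**2 first: what remains is 9*p**4+6*p**2+1.
Recognize a perfect-square trinomial with the parts 3*p**2 and 1.

4*p**2*(3*p**2+1)**2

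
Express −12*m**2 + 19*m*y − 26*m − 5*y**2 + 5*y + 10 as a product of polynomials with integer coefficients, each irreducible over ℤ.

−(3*m − y − 1)*(4*m − 5*y + 10)

Group: −3*m*(4*m − 5*y + 10) + (y + 1)*(4*m − 5*y + 10); both groups contain (4*m − 5*y + 10).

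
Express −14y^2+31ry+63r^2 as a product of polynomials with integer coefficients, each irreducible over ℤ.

(7r−2y)(9r+7y)

Group: 9r(7r−2y) + 7y(7r−2y); both groups contain (7r−2y).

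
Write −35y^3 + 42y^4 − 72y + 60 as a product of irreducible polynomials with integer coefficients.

(6y − 5)(7y^3 − 12)

Group as (42y^4 − 72y) + (−35y^3 + 60) = 6y(7y^3 − 12) − 5(7y^3 − 12).
Both groups share the factor (7y^3 − 12).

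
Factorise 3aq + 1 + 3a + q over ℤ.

(3a + 1)(q + 1)

Group as (3aq + 3a) + (q + 1) = 3a(q + 1) + (q + 1).
Both groups share the factor (q + 1).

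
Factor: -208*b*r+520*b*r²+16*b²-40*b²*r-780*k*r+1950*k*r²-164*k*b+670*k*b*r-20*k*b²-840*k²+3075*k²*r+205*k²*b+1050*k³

Group: 15*k*(70*k²-5*k*b+205*k*r-56*k-10*b*r+4*b+130*r²-52*r) + 4*b*(70*k²-5*k*b+205*k*r-56*k-10*b*r+4*b+130*r²-52*r); both groups contain (70*k²-5*k*b+205*k*r-56*k-10*b*r+4*b+130*r²-52*r), so (15*k+4*b) is a factor with cofactor 70*k²-5*k*b+205*k*r-56*k-10*b*r+4*b+130*r²-52*r.
The cofactor groups again: 70*k²-5*k*b+205*k*r-56*k-10*b*r+4*b+130*r²-52*r = 5*k*(14*k-b+13*r) + (10*r-4)*(14*k-b+13*r); both groups contain (14*k-b+13*r), giving (5*k+10*r-4)*(14*k-b+13*r).

(14*k-b+13*r)*(15*k+4*b)*(5*k+10*r-4)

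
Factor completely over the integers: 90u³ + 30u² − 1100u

Pull out the common factor 10u, then factor the remaining trinomial.

10u(3u + 11)(3u − 10)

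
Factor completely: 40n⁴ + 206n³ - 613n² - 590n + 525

(2n - 5)(4n + 5)(5n - 3)(n + 7)

Among the possible rational roots, n = -5/4 is a root, so (4n + 5) is a factor; dividing leaves 10n³ + 39n² - 202n + 105.
Continuing, n = -7 is a root, so (n + 7) is a factor; dividing leaves 10n² - 31n + 15.
The remaining quadratic factors as (2n - 5)(5n - 3).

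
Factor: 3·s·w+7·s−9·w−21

Group as (3·s·w+7·s) + (−9·w−21) = s·(3·w+7) − 3·(3·w+7).
Both groups share the factor (3·w+7).

(3·w+7)·(s−3)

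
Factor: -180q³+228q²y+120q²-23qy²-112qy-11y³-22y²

-(10q-11y)(3q-y-2)(6q+y)

Group: 6q(-30q²+43qy+20q-11y²-22y) + y(-30q²+43qy+20q-11y²-22y); both groups contain (-30q²+43qy+20q-11y²-22y), so (6q+y) is a factor with cofactor -30q²+43qy+20q-11y²-22y.
The cofactor groups again: -30q²+43qy+20q-11y²-22y = -3q(10q-11y) + (y+2)(10q-11y); both groups contain (10q-11y), giving -(3q-y-2)(10q-11y).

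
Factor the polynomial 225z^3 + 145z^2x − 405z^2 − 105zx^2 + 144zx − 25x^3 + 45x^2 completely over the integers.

Group: 5z(45z^2 − 16zx − 5x^2) + (5x − 9)(45z^2 − 16zx − 5x^2); both groups contain (45z^2 − 16zx − 5x^2), so (5z + 5x − 9) is a factor with cofactor 45z^2 − 16zx − 5x^2.
The cofactor groups again: 45z^2 − 16zx − 5x^2 = 9z(5z + x) − 5x(5z + x); both groups contain (5z + x), giving (9z − 5x)(5z + x).

(9z − 5x)(5z + 5x − 9)(5z + x)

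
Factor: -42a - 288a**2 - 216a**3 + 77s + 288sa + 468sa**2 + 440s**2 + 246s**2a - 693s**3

-(11s - 6a)(9s - 6a - 7)(7s + 6a + 1)

Group: 9s(-77s**2 - 24sa - 11s + 36a**2 + 6a) + (-6a - 7)(-77s**2 - 24sa - 11s + 36a**2 + 6a); both groups contain (-77s**2 - 24sa - 11s + 36a**2 + 6a), so (9s - 6a - 7) is a factor with cofactor -77s**2 - 24sa - 11s + 36a**2 + 6a.
The cofactor groups again: -77s**2 - 24sa - 11s + 36a**2 + 6a = -11s(7s + 6a + 1) + 6a(7s + 6a + 1); both groups contain (7s + 6a + 1), giving -(11s - 6a)(7s + 6a + 1).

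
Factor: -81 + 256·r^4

Difference of squares twice: with A = 4·r and B = 3, A⁴ − B⁴ = (A² − B²)(A² + B²), and A² − B² factors again.

(4·r + 3)·(4·r - 3)·(16·r^2 + 9)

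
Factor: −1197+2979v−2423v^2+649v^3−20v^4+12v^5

Trying the rational-root candidates, v = 1 is a root, so (v−1) is a factor; dividing leaves 12v^4−8v^3+641v^2−1782v+1197.
Continuing, v = 3/2 is a root, so (2v−3) is a factor; dividing leaves 6v^3+5v^2+328v−399.
Continuing, v = 7/6 is a root, so (6v−7) divides it; the quotient is v^2+2v+57.
The quadratic v^2+2v+57 has discriminant −224 < 0 and is irreducible over ℤ.

(2v−3)(6v−7)(v−1)(v^2+2v+57)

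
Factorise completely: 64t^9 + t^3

Pull out the common factor t^3, leaving 64t^6 + 1.
Recognize a sum of cubes with the parts 1 and 4t^2.

t^3(4t^2 + 1)(16t^4 − 4t^2 + 1)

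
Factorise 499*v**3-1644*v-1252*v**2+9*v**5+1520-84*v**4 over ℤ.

(3*v+4)*(3*v-2)*(v-5)*(v**2-5*v+38)

By the rational root theorem, v = 2/3 is a root, giving the factor (3*v-2) and quotient 3*v**4-26*v**3+149*v**2-318*v-760.
Continuing, v = -4/3 is a root, giving the factor (3*v+4) and quotient v**3-10*v**2+63*v-190.
Next, v = 5 is a root, giving the factor (v-5) and quotient v**2-5*v+38.
The quadratic v**2-5*v+38 has discriminant -127 < 0 and is irreducible over ℤ.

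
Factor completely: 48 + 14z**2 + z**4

Substitute u = z**2 to get a quadratic in u, then factor.
z**2 + 8 is irreducible over ℤ (always positive, so no real roots).
z**2 + 6 is irreducible over ℤ (always positive, so no real roots).

(z**2 + 6)(z**2 + 8)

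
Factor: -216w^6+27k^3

-27(2w^2-k)(4w^4+2w^2k+k^2)

Factor out 27 first: what remains is -8w^6+k^3.
Recognize a difference of cubes with the parts k and 2w^2.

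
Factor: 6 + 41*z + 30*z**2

Need a pair with product 30·6 = 180 and sum 41: that's 5 and 36.
Split the middle term: 30*z**2 + 5*z + 36*z + 6 = 5*z*(6*z + 1) + 6*(6*z + 1).

(5*z + 6)*(6*z + 1)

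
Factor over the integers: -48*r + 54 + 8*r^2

2*(2*r - 3)*(2*r - 9)

Pull out the common factor 2, then factor the remaining trinomial.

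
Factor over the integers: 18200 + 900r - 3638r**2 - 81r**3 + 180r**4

Trying the rational-root candidates, r = -10/3 is a root, so (3r + 10) divides it; the quotient is 60r**3 - 227r**2 - 456r + 1820.
Continuing, r = 10/3 is a root, so (3r - 10) is a factor; dividing leaves 20r**2 - 9r - 182.
The remaining quadratic factors as (5r + 14)(4r - 13).

(3r + 10)(3r - 10)(4r - 13)(5r + 14)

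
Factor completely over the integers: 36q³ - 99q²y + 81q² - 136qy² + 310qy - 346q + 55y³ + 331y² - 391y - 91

Group: 3q(12q² - 29qy + 55q - 55y² + 54y + 13) + (-y - 7)(12q² - 29qy + 55q - 55y² + 54y + 13); both groups contain (12q² - 29qy + 55q - 55y² + 54y + 13), so (3q - y - 7) is a factor with cofactor 12q² - 29qy + 55q - 55y² + 54y + 13.
The cofactor groups again: 12q² - 29qy + 55q - 55y² + 54y + 13 = 3q(4q + 5y + 1) + (-11y + 13)(4q + 5y + 1); both groups contain (4q + 5y + 1), giving (3q - 11y + 13)(4q + 5y + 1).

(3q - 11y + 13)(3q - y - 7)(4q + 5y + 1)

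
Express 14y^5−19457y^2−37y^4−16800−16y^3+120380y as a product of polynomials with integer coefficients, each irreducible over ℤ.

Testing divisors of the constant over divisors of the leading coefficient, y = 15/2 is a root, so (2y−15) is a factor; dividing leaves 7y^4+34y^3+247y^2−7876y+1120.
Then y = 8 is a root, so (y−8) is a factor; dividing leaves 7y^3+90y^2+967y−140.
Then y = 1/7 is a root, giving the factor (7y−1) and quotient y^2+13y+140.
The quadratic y^2+13y+140 has discriminant −391 < 0 and is irreducible over ℤ.

(2y−15)(7y−1)(y−8)(y^2+13y+140)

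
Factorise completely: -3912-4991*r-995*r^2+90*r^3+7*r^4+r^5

Testing divisors of the constant over divisors of the leading coefficient, r = -1 is a root, so (r+1) divides it; the quotient is r^4+6*r^3+84*r^2-1079*r-3912.
Then r = -3 is a root, giving the factor (r+3) and quotient r^3+3*r^2+75*r-1304.
Next, r = 8 is a root, giving the factor (r-8) and quotient r^2+11*r+163.
The quadratic r^2+11*r+163 has discriminant -531 < 0 and is irreducible over ℤ.

(r+1)*(r+3)*(r-8)*(r^2+11*r+163)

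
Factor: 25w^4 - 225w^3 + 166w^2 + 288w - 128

(5w - 2)(5w - 8)(w + 1)(w - 8)

By the rational root theorem, w = 2/5 is a root, giving the factor (5w - 2) and quotient 5w^3 - 43w^2 + 16w + 64.
Continuing, w = 8 is a root, so (w - 8) divides it; the quotient is 5w^2 - 3w - 8.
The remaining quadratic factors as (w + 1)(5w - 8).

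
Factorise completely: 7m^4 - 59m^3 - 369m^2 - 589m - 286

Testing divisors of the constant over divisors of the leading coefficient, m = -11/7 is a root, giving the factor (7m + 11) and quotient m^3 - 10m^2 - 37m - 26.
Then m = -2 is a root, so (m + 2) divides it; the quotient is m^2 - 12m - 13.
The remaining quadratic factors as (m - 13)(m + 1).

(7m + 11)(m + 1)(m + 2)(m - 13)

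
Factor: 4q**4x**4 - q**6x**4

-q**4x**4(q + 2)(q - 2)

Every term has a factor of q**4x**4; factoring it out leaves -q**2 + 4.
Recognize a difference of squares with the parts 2 and q.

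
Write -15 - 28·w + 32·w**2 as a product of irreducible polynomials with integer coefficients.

(4·w - 5)·(8·w + 3)

Need a pair with product 32·(-15) = -480 and sum -28: that's 12 and -40.
Split the middle term: 32·w**2 + 12·w - 40·w - 15 = 4·w·(8·w + 3) - 5·(8·w + 3).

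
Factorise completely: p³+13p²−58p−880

(p+10)(p+11)(p−8)

Trying the rational-root candidates, p = 8 is a root, so (p−8) is a factor; dividing leaves p²+21p+110.
The remaining quadratic factors as (p+10)(p+11).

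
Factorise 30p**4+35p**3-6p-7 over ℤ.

(6p+7)(5p**3-1)

Group as (30p**4-6p) + (35p**3-7) = 6p(5p**3-1) + 7(5p**3-1).
Both groups share the factor (5p**3-1).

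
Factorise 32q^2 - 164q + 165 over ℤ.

Need a pair with product 32·165 = 5280 and sum -164: that's -120 and -44.
Split the middle term: 32q^2 - 120q - 44q + 165 = 8q(4q - 15) - 11(4q - 15).

(4q - 15)(8q - 11)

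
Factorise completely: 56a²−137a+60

Need a pair with product 56·60 = 3360 and sum −137: that's −32 and −105.
Split the middle term: 56a²−32a − 105a+60 = 8a(7a−4) − 15(7a−4).

(7a−4)(8a−15)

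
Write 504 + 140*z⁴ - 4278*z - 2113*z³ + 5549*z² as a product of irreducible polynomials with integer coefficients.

Testing divisors of the constant over divisors of the leading coefficient, z = 12 is a root, so (z - 12) is a factor; dividing leaves 140*z³ - 433*z² + 353*z - 42.
Continuing, z = 6/5 is a root, so (5*z - 6) divides it; the quotient is 28*z² - 53*z + 7.
The remaining quadratic factors as (7*z - 1)(4*z - 7).

(4*z - 7)*(5*z - 6)*(7*z - 1)*(z - 12)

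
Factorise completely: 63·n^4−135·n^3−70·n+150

(7·n−15)·(9·n^3−10)

Group as (63·n^4−70·n) + (−135·n^3+150) = 7·n·(9·n^3−10) − 15·(9·n^3−10).
Both groups share the factor (9·n^3−10).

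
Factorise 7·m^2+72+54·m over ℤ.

Need a pair with product 7·72 = 504 and sum 54: that's 42 and 12.
Split the middle term: 7·m^2+42·m + 12·m+72 = 7·m·(m+6) + 12·(m+6).

(7·m+12)·(m+6)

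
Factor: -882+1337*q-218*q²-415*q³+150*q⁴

Trying the rational-root candidates, q = 2 is a root, giving the factor (q-2) and quotient 150*q³-115*q²-448*q+441.
Continuing, q = -9/5 is a root, so (5*q+9) divides it; the quotient is 30*q²-77*q+49.
The remaining quadratic factors as (6*q-7)(5*q-7).

(5*q+9)*(5*q-7)*(6*q-7)*(q-2)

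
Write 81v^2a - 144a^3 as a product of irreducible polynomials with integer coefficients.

9a(3v - 4a)(3v + 4a)

Factor out 9a, leaving 9v^2 - 16a^2, which is a difference of two squares.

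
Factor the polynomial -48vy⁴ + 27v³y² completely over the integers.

3vy²(3v + 4y)(3v - 4y)

Factor out 3vy², leaving 9v² - 16y², which is a difference of two squares.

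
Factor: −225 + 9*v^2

Every term has a factor of 9. Then v^2 − 25 = (v)² − (5)².

9*(v + 5)*(v − 5)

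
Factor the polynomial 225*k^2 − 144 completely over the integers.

Every term has a factor of 9. Then 25*k^2 − 16 = (5*k)² − (4)².

9*(5*k + 4)*(5*k − 4)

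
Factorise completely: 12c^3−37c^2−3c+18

By the rational root theorem, c = 3/4 is a root, giving the factor (4c−3) and quotient 3c^2−7c−6.
The remaining quadratic factors as (3c+2)(c−3).

(3c+2)(4c−3)(c−3)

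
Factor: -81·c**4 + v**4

(v - 3·c)·(v + 3·c)·(v**2 + 9·c**2)

Write as (v**2)² − (9·c**2)², then factor v**2 - 9·c**2 once more.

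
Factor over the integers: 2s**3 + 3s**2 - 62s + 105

Trying the rational-root candidates, s = 3 is a root, so (s - 3) is a factor; dividing leaves 2s**2 + 9s - 35.
The remaining quadratic factors as (s + 7)(2s - 5).

(2s - 5)(s + 7)(s - 3)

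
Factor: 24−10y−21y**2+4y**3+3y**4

By the rational root theorem, y = −4/3 is a root, giving the factor (3y+4) and quotient y**3−7y+6.
Continuing, y = −3 is a root, so (y+3) divides it; the quotient is y**2−3y+2.
The remaining quadratic factors as (y−1)(y−2).

(3y+4)(y+3)(y−1)(y−2)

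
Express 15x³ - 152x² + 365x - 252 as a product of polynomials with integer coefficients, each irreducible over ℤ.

(3x - 4)(5x - 9)(x - 7)

Among the possible rational roots, x = 9/5 is a root, giving the factor (5x - 9) and quotient 3x² - 25x + 28.
The remaining quadratic factors as (3x - 4)(x - 7).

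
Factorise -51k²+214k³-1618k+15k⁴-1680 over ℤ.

(3k+5)(5k+8)(k+14)(k-3)

Among the possible rational roots, k = 3 is a root, so (k-3) divides it; the quotient is 15k³+259k²+726k+560.
Continuing, k = -8/5 is a root, so (5k+8) divides it; the quotient is 3k²+47k+70.
The remaining quadratic factors as (3k+5)(k+14).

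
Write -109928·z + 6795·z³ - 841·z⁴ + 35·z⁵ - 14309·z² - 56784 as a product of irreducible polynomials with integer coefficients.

Trying the rational-root candidates, z = 13 is a root, so (z - 13) divides it; the quotient is 35·z⁴ - 386·z³ + 1777·z² + 8792·z + 4368.
Then z = -4/7 is a root, so (7·z + 4) divides it; the quotient is 5·z³ - 58·z² + 287·z + 1092.
Next, z = -12/5 is a root, so (5·z + 12) divides it; the quotient is z² - 14·z + 91.
The quadratic z² - 14·z + 91 has discriminant -168 < 0 and is irreducible over ℤ.

(5·z + 12)·(7·z + 4)·(z - 13)·(z² - 14·z + 91)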